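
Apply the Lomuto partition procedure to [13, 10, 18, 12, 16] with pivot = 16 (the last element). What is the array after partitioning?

Lomuto partition with pivot = 16:

Initial array: [13, 10, 18, 12, 16]

arr[0]=13 <= 16: swap with position 0, array becomes [13, 10, 18, 12, 16]
arr[1]=10 <= 16: swap with position 1, array becomes [13, 10, 18, 12, 16]
arr[2]=18 > 16: no swap
arr[3]=12 <= 16: swap with position 2, array becomes [13, 10, 12, 18, 16]

Place pivot at position 3: [13, 10, 12, 16, 18]
Pivot position: 3

After partitioning with pivot 16, the array becomes [13, 10, 12, 16, 18]. The pivot is placed at index 3. All elements to the left of the pivot are <= 16, and all elements to the right are > 16.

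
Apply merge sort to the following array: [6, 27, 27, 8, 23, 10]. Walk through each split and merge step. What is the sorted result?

Merge sort trace:

Split: [6, 27, 27, 8, 23, 10] -> [6, 27, 27] and [8, 23, 10]
  Split: [6, 27, 27] -> [6] and [27, 27]
    Split: [27, 27] -> [27] and [27]
    Merge: [27] + [27] -> [27, 27]
  Merge: [6] + [27, 27] -> [6, 27, 27]
  Split: [8, 23, 10] -> [8] and [23, 10]
    Split: [23, 10] -> [23] and [10]
    Merge: [23] + [10] -> [10, 23]
  Merge: [8] + [10, 23] -> [8, 10, 23]
Merge: [6, 27, 27] + [8, 10, 23] -> [6, 8, 10, 23, 27, 27]

Final sorted array: [6, 8, 10, 23, 27, 27]

The merge sort proceeds by recursively splitting the array and merging sorted halves.
After all merges, the sorted array is [6, 8, 10, 23, 27, 27].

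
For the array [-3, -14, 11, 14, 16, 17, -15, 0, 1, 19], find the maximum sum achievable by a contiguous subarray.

Using Kadane's algorithm on [-3, -14, 11, 14, 16, 17, -15, 0, 1, 19]:

Scanning through the array:
Position 1 (value -14): max_ending_here = -14, max_so_far = -3
Position 2 (value 11): max_ending_here = 11, max_so_far = 11
Position 3 (value 14): max_ending_here = 25, max_so_far = 25
Position 4 (value 16): max_ending_here = 41, max_so_far = 41
Position 5 (value 17): max_ending_here = 58, max_so_far = 58
Position 6 (value -15): max_ending_here = 43, max_so_far = 58
Position 7 (value 0): max_ending_here = 43, max_so_far = 58
Position 8 (value 1): max_ending_here = 44, max_so_far = 58
Position 9 (value 19): max_ending_here = 63, max_so_far = 63

Maximum subarray: [11, 14, 16, 17, -15, 0, 1, 19]
Maximum sum: 63

The maximum subarray is [11, 14, 16, 17, -15, 0, 1, 19] with sum 63. This subarray runs from index 2 to index 9.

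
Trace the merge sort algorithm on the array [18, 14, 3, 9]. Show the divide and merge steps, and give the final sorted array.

Merge sort trace:

Split: [18, 14, 3, 9] -> [18, 14] and [3, 9]
  Split: [18, 14] -> [18] and [14]
  Merge: [18] + [14] -> [14, 18]
  Split: [3, 9] -> [3] and [9]
  Merge: [3] + [9] -> [3, 9]
Merge: [14, 18] + [3, 9] -> [3, 9, 14, 18]

Final sorted array: [3, 9, 14, 18]

The merge sort proceeds by recursively splitting the array and merging sorted halves.
After all merges, the sorted array is [3, 9, 14, 18].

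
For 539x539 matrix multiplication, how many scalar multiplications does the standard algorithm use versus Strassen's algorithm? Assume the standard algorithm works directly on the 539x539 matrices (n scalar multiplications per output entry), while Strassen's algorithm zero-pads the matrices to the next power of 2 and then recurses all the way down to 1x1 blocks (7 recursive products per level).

Matrix multiplication for 539x539 matrices:

Strassen's algorithm requires power-of-2 dimensions. Pad 539x539 to 1024x1024 (next power of 2).

Standard algorithm: 539^3 = 156590819 multiplications
Strassen's algorithm: 7^(log2(1024)) = 7^10 = 282475249 multiplications
Difference: 156590819 - 282475249 = -125884430 (Strassen uses MORE here due to padding overhead — for small or just-over-power-of-2 n, padding can outweigh the per-level savings)

Standard: 156590819 multiplications (539^3). Strassen: 282475249 multiplications (7^10, after padding to 1024x1024). Strassen reduces 8 recursive multiplications to 7 at each level.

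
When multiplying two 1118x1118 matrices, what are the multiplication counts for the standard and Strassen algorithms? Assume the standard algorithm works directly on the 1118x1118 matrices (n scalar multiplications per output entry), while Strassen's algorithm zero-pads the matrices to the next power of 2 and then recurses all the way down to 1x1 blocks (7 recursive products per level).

Matrix multiplication for 1118x1118 matrices:

Strassen's algorithm requires power-of-2 dimensions. Pad 1118x1118 to 2048x2048 (next power of 2).

Standard algorithm: 1118^3 = 1397415032 multiplications
Strassen's algorithm: 7^(log2(2048)) = 7^11 = 1977326743 multiplications
Difference: 1397415032 - 1977326743 = -579911711 (Strassen uses MORE here due to padding overhead — for small or just-over-power-of-2 n, padding can outweigh the per-level savings)

Standard: 1397415032 multiplications (1118^3). Strassen: 1977326743 multiplications (7^11, after padding to 2048x2048). Strassen reduces 8 recursive multiplications to 7 at each level.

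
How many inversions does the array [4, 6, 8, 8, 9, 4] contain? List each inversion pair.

Finding inversions in [4, 6, 8, 8, 9, 4]:

(1, 5): arr[1]=6 > arr[5]=4
(2, 5): arr[2]=8 > arr[5]=4
(3, 5): arr[3]=8 > arr[5]=4
(4, 5): arr[4]=9 > arr[5]=4

Total inversions: 4

The array has 4 inversion(s): (1,5), (2,5), (3,5), (4,5). Each pair (i,j) satisfies i < j and arr[i] > arr[j].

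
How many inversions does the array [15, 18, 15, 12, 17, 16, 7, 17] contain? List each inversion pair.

Finding inversions in [15, 18, 15, 12, 17, 16, 7, 17]:

(0, 3): arr[0]=15 > arr[3]=12
(0, 6): arr[0]=15 > arr[6]=7
(1, 2): arr[1]=18 > arr[2]=15
(1, 3): arr[1]=18 > arr[3]=12
(1, 4): arr[1]=18 > arr[4]=17
(1, 5): arr[1]=18 > arr[5]=16
(1, 6): arr[1]=18 > arr[6]=7
(1, 7): arr[1]=18 > arr[7]=17
(2, 3): arr[2]=15 > arr[3]=12
(2, 6): arr[2]=15 > arr[6]=7
(3, 6): arr[3]=12 > arr[6]=7
(4, 5): arr[4]=17 > arr[5]=16
(4, 6): arr[4]=17 > arr[6]=7
(5, 6): arr[5]=16 > arr[6]=7

Total inversions: 14

The array has 14 inversion(s): (0,3), (0,6), (1,2), (1,3), (1,4), (1,5), (1,6), (1,7), (2,3), (2,6), (3,6), (4,5), (4,6), (5,6). Each pair (i,j) satisfies i < j and arr[i] > arr[j].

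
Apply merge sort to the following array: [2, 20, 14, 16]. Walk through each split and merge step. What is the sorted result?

Merge sort trace:

Split: [2, 20, 14, 16] -> [2, 20] and [14, 16]
  Split: [2, 20] -> [2] and [20]
  Merge: [2] + [20] -> [2, 20]
  Split: [14, 16] -> [14] and [16]
  Merge: [14] + [16] -> [14, 16]
Merge: [2, 20] + [14, 16] -> [2, 14, 16, 20]

Final sorted array: [2, 14, 16, 20]

The merge sort proceeds by recursively splitting the array and merging sorted halves.
After all merges, the sorted array is [2, 14, 16, 20].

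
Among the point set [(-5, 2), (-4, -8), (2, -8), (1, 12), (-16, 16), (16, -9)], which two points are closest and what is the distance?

Computing all pairwise distances among 6 points:

d((-5, 2), (-4, -8)) = 10.0499
d((-5, 2), (2, -8)) = 12.2066
d((-5, 2), (1, 12)) = 11.6619
d((-5, 2), (-16, 16)) = 17.8045
d((-5, 2), (16, -9)) = 23.7065
d((-4, -8), (2, -8)) = 6.0 <-- minimum
d((-4, -8), (1, 12)) = 20.6155
d((-4, -8), (-16, 16)) = 26.8328
d((-4, -8), (16, -9)) = 20.025
d((2, -8), (1, 12)) = 20.025
d((2, -8), (-16, 16)) = 30.0
d((2, -8), (16, -9)) = 14.0357
d((1, 12), (-16, 16)) = 17.4642
d((1, 12), (16, -9)) = 25.807
d((-16, 16), (16, -9)) = 40.6079

Closest pair: (-4, -8) and (2, -8) with distance 6.0

The closest pair is (-4, -8) and (2, -8) with Euclidean distance 6.0. For 6 points, brute-force pairwise comparison is shown above. For large n, the divide-and-conquer algorithm (sort by x, recurse on halves, check the dividing strip) achieves O(n log n).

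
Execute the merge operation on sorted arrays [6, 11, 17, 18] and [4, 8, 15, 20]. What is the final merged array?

Merging process:

Compare 6 vs 4: take 4 from right. Merged: [4]
Compare 6 vs 8: take 6 from left. Merged: [4, 6]
Compare 11 vs 8: take 8 from right. Merged: [4, 6, 8]
Compare 11 vs 15: take 11 from left. Merged: [4, 6, 8, 11]
Compare 17 vs 15: take 15 from right. Merged: [4, 6, 8, 11, 15]
Compare 17 vs 20: take 17 from left. Merged: [4, 6, 8, 11, 15, 17]
Compare 18 vs 20: take 18 from left. Merged: [4, 6, 8, 11, 15, 17, 18]
Append remaining from right: [20]. Merged: [4, 6, 8, 11, 15, 17, 18, 20]

Final merged array: [4, 6, 8, 11, 15, 17, 18, 20]
Total comparisons: 7

The merged array is [4, 6, 8, 11, 15, 17, 18, 20], requiring 7 comparisons. The merge step runs in O(n) time where n is the total number of elements.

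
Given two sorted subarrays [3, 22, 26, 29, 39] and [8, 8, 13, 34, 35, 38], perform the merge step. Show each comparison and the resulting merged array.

Merging process:

Compare 3 vs 8: take 3 from left. Merged: [3]
Compare 22 vs 8: take 8 from right. Merged: [3, 8]
Compare 22 vs 8: take 8 from right. Merged: [3, 8, 8]
Compare 22 vs 13: take 13 from right. Merged: [3, 8, 8, 13]
Compare 22 vs 34: take 22 from left. Merged: [3, 8, 8, 13, 22]
Compare 26 vs 34: take 26 from left. Merged: [3, 8, 8, 13, 22, 26]
Compare 29 vs 34: take 29 from left. Merged: [3, 8, 8, 13, 22, 26, 29]
Compare 39 vs 34: take 34 from right. Merged: [3, 8, 8, 13, 22, 26, 29, 34]
Compare 39 vs 35: take 35 from right. Merged: [3, 8, 8, 13, 22, 26, 29, 34, 35]
Compare 39 vs 38: take 38 from right. Merged: [3, 8, 8, 13, 22, 26, 29, 34, 35, 38]
Append remaining from left: [39]. Merged: [3, 8, 8, 13, 22, 26, 29, 34, 35, 38, 39]

Final merged array: [3, 8, 8, 13, 22, 26, 29, 34, 35, 38, 39]
Total comparisons: 10

The merged array is [3, 8, 8, 13, 22, 26, 29, 34, 35, 38, 39], requiring 10 comparisons. The merge step runs in O(n) time where n is the total number of elements.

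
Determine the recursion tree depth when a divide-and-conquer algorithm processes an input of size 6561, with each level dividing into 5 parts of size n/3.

For divide and conquer with division factor 3:

Problem sizes at each level:
Level 0: 6561
Level 1: 2187
Level 2: 729
Level 3: 243
Level 4: 81
Level 5: 27
Level 6: 9
Level 7: 3
Level 8: 1

The root is level 0 and the size-1 base case is level 8 (the tree spans levels 0 through 8, i.e. 9 levels counting the root), so the depth is the number of divisions: log_3(6561) = 8

The recursion tree depth is log_3(6561) = 8. At each level, the problem size is divided by 3, so it takes 8 divisions to reduce to a base case of size 1. The algorithm makes 5 recursive calls at each level.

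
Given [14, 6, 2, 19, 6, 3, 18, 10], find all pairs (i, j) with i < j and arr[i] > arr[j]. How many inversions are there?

Finding inversions in [14, 6, 2, 19, 6, 3, 18, 10]:

(0, 1): arr[0]=14 > arr[1]=6
(0, 2): arr[0]=14 > arr[2]=2
(0, 4): arr[0]=14 > arr[4]=6
(0, 5): arr[0]=14 > arr[5]=3
(0, 7): arr[0]=14 > arr[7]=10
(1, 2): arr[1]=6 > arr[2]=2
(1, 5): arr[1]=6 > arr[5]=3
(3, 4): arr[3]=19 > arr[4]=6
(3, 5): arr[3]=19 > arr[5]=3
(3, 6): arr[3]=19 > arr[6]=18
(3, 7): arr[3]=19 > arr[7]=10
(4, 5): arr[4]=6 > arr[5]=3
(6, 7): arr[6]=18 > arr[7]=10

Total inversions: 13

The array has 13 inversion(s): (0,1), (0,2), (0,4), (0,5), (0,7), (1,2), (1,5), (3,4), (3,5), (3,6), (3,7), (4,5), (6,7). Each pair (i,j) satisfies i < j and arr[i] > arr[j].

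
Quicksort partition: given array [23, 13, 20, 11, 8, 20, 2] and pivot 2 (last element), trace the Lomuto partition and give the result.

Lomuto partition with pivot = 2:

Initial array: [23, 13, 20, 11, 8, 20, 2]

arr[0]=23 > 2: no swap
arr[1]=13 > 2: no swap
arr[2]=20 > 2: no swap
arr[3]=11 > 2: no swap
arr[4]=8 > 2: no swap
arr[5]=20 > 2: no swap

Place pivot at position 0: [2, 13, 20, 11, 8, 20, 23]
Pivot position: 0

After partitioning with pivot 2, the array becomes [2, 13, 20, 11, 8, 20, 23]. The pivot is placed at index 0. All elements to the left of the pivot are <= 2, and all elements to the right are > 2.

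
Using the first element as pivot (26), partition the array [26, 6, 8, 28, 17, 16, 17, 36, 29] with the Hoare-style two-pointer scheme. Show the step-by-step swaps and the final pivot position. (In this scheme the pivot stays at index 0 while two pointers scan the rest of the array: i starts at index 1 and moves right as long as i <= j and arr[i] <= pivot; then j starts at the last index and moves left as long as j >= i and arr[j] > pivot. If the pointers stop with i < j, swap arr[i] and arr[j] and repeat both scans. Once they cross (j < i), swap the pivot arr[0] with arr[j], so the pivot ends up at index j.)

Hoare-style two-pointer partition with pivot = 26:

Initial array: [26, 6, 8, 28, 17, 16, 17, 36, 29]

Pointers start at i = 1, j = 8.
i stops at index 3 (arr[3]=28 > 26), j stops at index 6 (arr[6]=17 <= 26): swap arr[3] and arr[6], array becomes [26, 6, 8, 17, 17, 16, 28, 36, 29]
i ends at 6, j ends at 5: the pointers have crossed (j < i), so scanning stops.

Swap pivot arr[0] with arr[5] to place pivot at position 5: [16, 6, 8, 17, 17, 26, 28, 36, 29]
Pivot position: 5

After partitioning with pivot 26, the array becomes [16, 6, 8, 17, 17, 26, 28, 36, 29]. The pivot is placed at index 5. All elements to the left of the pivot are <= 26, and all elements to the right are > 26.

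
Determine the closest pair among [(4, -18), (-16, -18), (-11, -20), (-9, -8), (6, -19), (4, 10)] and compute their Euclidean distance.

Computing all pairwise distances among 6 points:

d((4, -18), (-16, -18)) = 20.0
d((4, -18), (-11, -20)) = 15.1327
d((4, -18), (-9, -8)) = 16.4012
d((4, -18), (6, -19)) = 2.2361 <-- minimum
d((4, -18), (4, 10)) = 28.0
d((-16, -18), (-11, -20)) = 5.3852
d((-16, -18), (-9, -8)) = 12.2066
d((-16, -18), (6, -19)) = 22.0227
d((-16, -18), (4, 10)) = 34.4093
d((-11, -20), (-9, -8)) = 12.1655
d((-11, -20), (6, -19)) = 17.0294
d((-11, -20), (4, 10)) = 33.541
d((-9, -8), (6, -19)) = 18.6011
d((-9, -8), (4, 10)) = 22.2036
d((6, -19), (4, 10)) = 29.0689

Closest pair: (4, -18) and (6, -19) with distance 2.2361

The closest pair is (4, -18) and (6, -19) with Euclidean distance 2.2361. For 6 points, brute-force pairwise comparison is shown above. For large n, the divide-and-conquer algorithm (sort by x, recurse on halves, check the dividing strip) achieves O(n log n).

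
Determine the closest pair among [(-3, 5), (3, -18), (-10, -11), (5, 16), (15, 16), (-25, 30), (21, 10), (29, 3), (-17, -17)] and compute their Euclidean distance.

Computing all pairwise distances among 9 points:

d((-3, 5), (3, -18)) = 23.7697
d((-3, 5), (-10, -11)) = 17.4642
d((-3, 5), (5, 16)) = 13.6015
d((-3, 5), (15, 16)) = 21.095
d((-3, 5), (-25, 30)) = 33.3017
d((-3, 5), (21, 10)) = 24.5153
d((-3, 5), (29, 3)) = 32.0624
d((-3, 5), (-17, -17)) = 26.0768
d((3, -18), (-10, -11)) = 14.7648
d((3, -18), (5, 16)) = 34.0588
d((3, -18), (15, 16)) = 36.0555
d((3, -18), (-25, 30)) = 55.5698
d((3, -18), (21, 10)) = 33.2866
d((3, -18), (29, 3)) = 33.4215
d((3, -18), (-17, -17)) = 20.025
d((-10, -11), (5, 16)) = 30.8869
d((-10, -11), (15, 16)) = 36.7967
d((-10, -11), (-25, 30)) = 43.6578
d((-10, -11), (21, 10)) = 37.4433
d((-10, -11), (29, 3)) = 41.4367
d((-10, -11), (-17, -17)) = 9.2195
d((5, 16), (15, 16)) = 10.0
d((5, 16), (-25, 30)) = 33.1059
d((5, 16), (21, 10)) = 17.088
d((5, 16), (29, 3)) = 27.2947
d((5, 16), (-17, -17)) = 39.6611
d((15, 16), (-25, 30)) = 42.3792
d((15, 16), (21, 10)) = 8.4853 <-- minimum
d((15, 16), (29, 3)) = 19.105
d((15, 16), (-17, -17)) = 45.9674
d((-25, 30), (21, 10)) = 50.1597
d((-25, 30), (29, 3)) = 60.3738
d((-25, 30), (-17, -17)) = 47.676
d((21, 10), (29, 3)) = 10.6301
d((21, 10), (-17, -17)) = 46.6154
d((29, 3), (-17, -17)) = 50.1597

Closest pair: (15, 16) and (21, 10) with distance 8.4853

The closest pair is (15, 16) and (21, 10) with Euclidean distance 8.4853. For 9 points, brute-force pairwise comparison is shown above. For large n, the divide-and-conquer algorithm (sort by x, recurse on halves, check the dividing strip) achieves O(n log n).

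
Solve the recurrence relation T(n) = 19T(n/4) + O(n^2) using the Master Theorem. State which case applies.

Master Theorem for T(n) = 19T(n/4) + O(n^2):

a = 19, b = 4, c = 2
log_b(a) = log_4(19) = 2.1240

Case 1: c = 2 < log_4(19) = 2.1240
T(n) = O(n^(log_4 19))

For T(n) = 19T(n/4) + O(n^2): log_4(19) = 2.1240. This is Case 1 of the Master Theorem (c < log_b(a), work dominated by leaves), giving O(n^(log_4 19)).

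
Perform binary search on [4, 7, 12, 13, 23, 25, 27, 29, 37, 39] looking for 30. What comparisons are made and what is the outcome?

Binary search for 30 in [4, 7, 12, 13, 23, 25, 27, 29, 37, 39]:

lo=0, hi=9, mid=4, arr[mid]=23 -> 23 < 30, search right half
lo=5, hi=9, mid=7, arr[mid]=29 -> 29 < 30, search right half
lo=8, hi=9, mid=8, arr[mid]=37 -> 37 > 30, search left half
lo=8 > hi=7, target 30 not found

Binary search determines that 30 is not in the array after 3 comparisons. The search space was exhausted without finding the target.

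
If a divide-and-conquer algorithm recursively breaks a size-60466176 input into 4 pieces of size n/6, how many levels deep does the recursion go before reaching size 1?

For divide and conquer with division factor 6:

Problem sizes at each level:
Level 0: 60466176
Level 1: 10077696
Level 2: 1679616
Level 3: 279936
Level 4: 46656
Level 5: 7776
Level 6: 1296
Level 7: 216
Level 8: 36
Level 9: 6
Level 10: 1

The root is level 0 and the size-1 base case is level 10 (the tree spans levels 0 through 10, i.e. 11 levels counting the root), so the depth is the number of divisions: log_6(60466176) = 10

The recursion tree depth is log_6(60466176) = 10. At each level, the problem size is divided by 6, so it takes 10 divisions to reduce to a base case of size 1. The algorithm makes 4 recursive calls at each level.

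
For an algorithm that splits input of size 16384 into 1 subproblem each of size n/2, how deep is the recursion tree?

For divide and conquer with division factor 2:

Problem sizes at each level:
Level 0: 16384
Level 1: 8192
Level 2: 4096
Level 3: 2048
Level 4: 1024
Level 5: 512
Level 6: 256
Level 7: 128
Level 8: 64
Level 9: 32
Level 10: 16
Level 11: 8
Level 12: 4
Level 13: 2
Level 14: 1

The root is level 0 and the size-1 base case is level 14 (the tree spans levels 0 through 14, i.e. 15 levels counting the root), so the depth is the number of divisions: log_2(16384) = 14

The recursion tree depth is log_2(16384) = 14. At each level, the problem size is divided by 2, so it takes 14 divisions to reduce to a base case of size 1. The algorithm makes 1 recursive call at each level.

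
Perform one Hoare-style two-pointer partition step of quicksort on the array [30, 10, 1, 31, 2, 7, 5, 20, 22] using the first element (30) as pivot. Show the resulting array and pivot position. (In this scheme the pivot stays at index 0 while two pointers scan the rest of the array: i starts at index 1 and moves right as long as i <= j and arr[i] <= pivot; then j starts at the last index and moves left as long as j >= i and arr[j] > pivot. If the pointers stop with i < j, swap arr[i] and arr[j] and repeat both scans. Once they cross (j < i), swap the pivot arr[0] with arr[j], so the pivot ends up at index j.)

Hoare-style two-pointer partition with pivot = 30:

Initial array: [30, 10, 1, 31, 2, 7, 5, 20, 22]

Pointers start at i = 1, j = 8.
i stops at index 3 (arr[3]=31 > 30), j stops at index 8 (arr[8]=22 <= 30): swap arr[3] and arr[8], array becomes [30, 10, 1, 22, 2, 7, 5, 20, 31]
i ends at 8, j ends at 7: the pointers have crossed (j < i), so scanning stops.

Swap pivot arr[0] with arr[7] to place pivot at position 7: [20, 10, 1, 22, 2, 7, 5, 30, 31]
Pivot position: 7

After partitioning with pivot 30, the array becomes [20, 10, 1, 22, 2, 7, 5, 30, 31]. The pivot is placed at index 7. All elements to the left of the pivot are <= 30, and all elements to the right are > 30.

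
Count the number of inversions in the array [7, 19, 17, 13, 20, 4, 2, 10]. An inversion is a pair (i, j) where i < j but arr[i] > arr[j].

Finding inversions in [7, 19, 17, 13, 20, 4, 2, 10]:

(0, 5): arr[0]=7 > arr[5]=4
(0, 6): arr[0]=7 > arr[6]=2
(1, 2): arr[1]=19 > arr[2]=17
(1, 3): arr[1]=19 > arr[3]=13
(1, 5): arr[1]=19 > arr[5]=4
(1, 6): arr[1]=19 > arr[6]=2
(1, 7): arr[1]=19 > arr[7]=10
(2, 3): arr[2]=17 > arr[3]=13
(2, 5): arr[2]=17 > arr[5]=4
(2, 6): arr[2]=17 > arr[6]=2
(2, 7): arr[2]=17 > arr[7]=10
(3, 5): arr[3]=13 > arr[5]=4
(3, 6): arr[3]=13 > arr[6]=2
(3, 7): arr[3]=13 > arr[7]=10
(4, 5): arr[4]=20 > arr[5]=4
(4, 6): arr[4]=20 > arr[6]=2
(4, 7): arr[4]=20 > arr[7]=10
(5, 6): arr[5]=4 > arr[6]=2

Total inversions: 18

The array has 18 inversion(s): (0,5), (0,6), (1,2), (1,3), (1,5), (1,6), (1,7), (2,3), (2,5), (2,6), (2,7), (3,5), (3,6), (3,7), (4,5), (4,6), (4,7), (5,6). Each pair (i,j) satisfies i < j and arr[i] > arr[j].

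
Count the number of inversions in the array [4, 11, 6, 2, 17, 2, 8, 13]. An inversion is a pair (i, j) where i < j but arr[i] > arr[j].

Finding inversions in [4, 11, 6, 2, 17, 2, 8, 13]:

(0, 3): arr[0]=4 > arr[3]=2
(0, 5): arr[0]=4 > arr[5]=2
(1, 2): arr[1]=11 > arr[2]=6
(1, 3): arr[1]=11 > arr[3]=2
(1, 5): arr[1]=11 > arr[5]=2
(1, 6): arr[1]=11 > arr[6]=8
(2, 3): arr[2]=6 > arr[3]=2
(2, 5): arr[2]=6 > arr[5]=2
(4, 5): arr[4]=17 > arr[5]=2
(4, 6): arr[4]=17 > arr[6]=8
(4, 7): arr[4]=17 > arr[7]=13

Total inversions: 11

The array has 11 inversion(s): (0,3), (0,5), (1,2), (1,3), (1,5), (1,6), (2,3), (2,5), (4,5), (4,6), (4,7). Each pair (i,j) satisfies i < j and arr[i] > arr[j].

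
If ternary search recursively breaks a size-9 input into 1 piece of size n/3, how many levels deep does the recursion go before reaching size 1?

For divide and conquer with division factor 3:

Problem sizes at each level:
Level 0: 9
Level 1: 3
Level 2: 1

The root is level 0 and the size-1 base case is level 2 (the tree spans levels 0 through 2, i.e. 3 levels counting the root), so the depth is the number of divisions: log_3(9) = 2

The recursion tree depth is log_3(9) = 2. At each level, the problem size is divided by 3, so it takes 2 divisions to reduce to a base case of size 1. The algorithm makes 1 recursive call at each level.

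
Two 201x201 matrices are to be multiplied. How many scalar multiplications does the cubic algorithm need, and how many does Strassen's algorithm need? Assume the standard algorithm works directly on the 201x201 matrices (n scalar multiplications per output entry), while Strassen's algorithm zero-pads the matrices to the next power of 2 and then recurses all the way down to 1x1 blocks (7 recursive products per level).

Matrix multiplication for 201x201 matrices:

Strassen's algorithm requires power-of-2 dimensions. Pad 201x201 to 256x256 (next power of 2).

Standard algorithm: 201^3 = 8120601 multiplications
Strassen's algorithm: 7^(log2(256)) = 7^8 = 5764801 multiplications
Savings: 8120601 - 5764801 = 2355800 multiplications

Standard: 8120601 multiplications (201^3). Strassen: 5764801 multiplications (7^8, after padding to 256x256). Strassen reduces 8 recursive multiplications to 7 at each level.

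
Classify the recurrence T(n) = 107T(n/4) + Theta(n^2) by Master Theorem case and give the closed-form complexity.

Master Theorem for T(n) = 107T(n/4) + O(n^2):

a = 107, b = 4, c = 2
log_b(a) = log_4(107) = 3.3707

Case 1: c = 2 < log_4(107) = 3.3707
T(n) = O(n^(log_4 107))

For T(n) = 107T(n/4) + O(n^2): log_4(107) = 3.3707. This is Case 1 of the Master Theorem (c < log_b(a), work dominated by leaves), giving O(n^(log_4 107)).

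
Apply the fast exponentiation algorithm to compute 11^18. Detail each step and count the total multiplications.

Computing 11^18 by squaring (build up from 11^1; each line after the first costs one multiplication):

11^1 = 11
11^2 = (11^1)^2 = 11^2 = 121
11^4 = (11^2)^2 = 121^2 = 14641
11^8 = (11^4)^2 = 14641^2 = 214358881
11^9 = 11 * 11^8 = 11 * 214358881 = 2357947691
11^18 = (11^9)^2 = 2357947691^2 = 5559917313492231481

Result: 5559917313492231481
Multiplications needed: 5 (5 lines after 11^1)

11^18 = 5559917313492231481. Using exponentiation by squaring, this requires 5 multiplications. The key idea: if the exponent is even, square the half-power; if odd, multiply by the base once.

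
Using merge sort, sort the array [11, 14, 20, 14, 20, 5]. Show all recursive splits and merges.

Merge sort trace:

Split: [11, 14, 20, 14, 20, 5] -> [11, 14, 20] and [14, 20, 5]
  Split: [11, 14, 20] -> [11] and [14, 20]
    Split: [14, 20] -> [14] and [20]
    Merge: [14] + [20] -> [14, 20]
  Merge: [11] + [14, 20] -> [11, 14, 20]
  Split: [14, 20, 5] -> [14] and [20, 5]
    Split: [20, 5] -> [20] and [5]
    Merge: [20] + [5] -> [5, 20]
  Merge: [14] + [5, 20] -> [5, 14, 20]
Merge: [11, 14, 20] + [5, 14, 20] -> [5, 11, 14, 14, 20, 20]

Final sorted array: [5, 11, 14, 14, 20, 20]

The merge sort proceeds by recursively splitting the array and merging sorted halves.
After all merges, the sorted array is [5, 11, 14, 14, 20, 20].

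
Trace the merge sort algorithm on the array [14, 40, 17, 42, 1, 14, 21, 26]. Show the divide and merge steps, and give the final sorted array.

Merge sort trace:

Split: [14, 40, 17, 42, 1, 14, 21, 26] -> [14, 40, 17, 42] and [1, 14, 21, 26]
  Split: [14, 40, 17, 42] -> [14, 40] and [17, 42]
    Split: [14, 40] -> [14] and [40]
    Merge: [14] + [40] -> [14, 40]
    Split: [17, 42] -> [17] and [42]
    Merge: [17] + [42] -> [17, 42]
  Merge: [14, 40] + [17, 42] -> [14, 17, 40, 42]
  Split: [1, 14, 21, 26] -> [1, 14] and [21, 26]
    Split: [1, 14] -> [1] and [14]
    Merge: [1] + [14] -> [1, 14]
    Split: [21, 26] -> [21] and [26]
    Merge: [21] + [26] -> [21, 26]
  Merge: [1, 14] + [21, 26] -> [1, 14, 21, 26]
Merge: [14, 17, 40, 42] + [1, 14, 21, 26] -> [1, 14, 14, 17, 21, 26, 40, 42]

Final sorted array: [1, 14, 14, 17, 21, 26, 40, 42]

The merge sort proceeds by recursively splitting the array and merging sorted halves.
After all merges, the sorted array is [1, 14, 14, 17, 21, 26, 40, 42].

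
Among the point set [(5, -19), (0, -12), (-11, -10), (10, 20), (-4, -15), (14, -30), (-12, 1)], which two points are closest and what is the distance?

Computing all pairwise distances among 7 points:

d((5, -19), (0, -12)) = 8.6023
d((5, -19), (-11, -10)) = 18.3576
d((5, -19), (10, 20)) = 39.3192
d((5, -19), (-4, -15)) = 9.8489
d((5, -19), (14, -30)) = 14.2127
d((5, -19), (-12, 1)) = 26.2488
d((0, -12), (-11, -10)) = 11.1803
d((0, -12), (10, 20)) = 33.5261
d((0, -12), (-4, -15)) = 5.0 <-- minimum
d((0, -12), (14, -30)) = 22.8035
d((0, -12), (-12, 1)) = 17.6918
d((-11, -10), (10, 20)) = 36.6197
d((-11, -10), (-4, -15)) = 8.6023
d((-11, -10), (14, -30)) = 32.0156
d((-11, -10), (-12, 1)) = 11.0454
d((10, 20), (-4, -15)) = 37.6962
d((10, 20), (14, -30)) = 50.1597
d((10, 20), (-12, 1)) = 29.0689
d((-4, -15), (14, -30)) = 23.4307
d((-4, -15), (-12, 1)) = 17.8885
d((14, -30), (-12, 1)) = 40.4599

Closest pair: (0, -12) and (-4, -15) with distance 5.0

The closest pair is (0, -12) and (-4, -15) with Euclidean distance 5.0. For 7 points, brute-force pairwise comparison is shown above. For large n, the divide-and-conquer algorithm (sort by x, recurse on halves, check the dividing strip) achieves O(n log n).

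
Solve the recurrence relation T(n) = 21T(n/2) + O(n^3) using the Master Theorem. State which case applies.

Master Theorem for T(n) = 21T(n/2) + O(n^3):

a = 21, b = 2, c = 3
log_b(a) = log_2(21) = 4.3923

Case 1: c = 3 < log_2(21) = 4.3923
T(n) = O(n^(log_2 21))

For T(n) = 21T(n/2) + O(n^3): log_2(21) = 4.3923. This is Case 1 of the Master Theorem (c < log_b(a), work dominated by leaves), giving O(n^(log_2 21)).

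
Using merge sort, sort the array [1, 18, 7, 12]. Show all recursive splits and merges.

Merge sort trace:

Split: [1, 18, 7, 12] -> [1, 18] and [7, 12]
  Split: [1, 18] -> [1] and [18]
  Merge: [1] + [18] -> [1, 18]
  Split: [7, 12] -> [7] and [12]
  Merge: [7] + [12] -> [7, 12]
Merge: [1, 18] + [7, 12] -> [1, 7, 12, 18]

Final sorted array: [1, 7, 12, 18]

The merge sort proceeds by recursively splitting the array and merging sorted halves.
After all merges, the sorted array is [1, 7, 12, 18].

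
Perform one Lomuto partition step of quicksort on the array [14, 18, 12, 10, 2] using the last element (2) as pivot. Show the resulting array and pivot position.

Lomuto partition with pivot = 2:

Initial array: [14, 18, 12, 10, 2]

arr[0]=14 > 2: no swap
arr[1]=18 > 2: no swap
arr[2]=12 > 2: no swap
arr[3]=10 > 2: no swap

Place pivot at position 0: [2, 18, 12, 10, 14]
Pivot position: 0

After partitioning with pivot 2, the array becomes [2, 18, 12, 10, 14]. The pivot is placed at index 0. All elements to the left of the pivot are <= 2, and all elements to the right are > 2.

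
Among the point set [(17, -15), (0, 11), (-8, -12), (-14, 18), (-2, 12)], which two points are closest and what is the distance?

Computing all pairwise distances among 5 points:

d((17, -15), (0, 11)) = 31.0644
d((17, -15), (-8, -12)) = 25.1794
d((17, -15), (-14, 18)) = 45.2769
d((17, -15), (-2, 12)) = 33.0151
d((0, 11), (-8, -12)) = 24.3516
d((0, 11), (-14, 18)) = 15.6525
d((0, 11), (-2, 12)) = 2.2361 <-- minimum
d((-8, -12), (-14, 18)) = 30.5941
d((-8, -12), (-2, 12)) = 24.7386
d((-14, 18), (-2, 12)) = 13.4164

Closest pair: (0, 11) and (-2, 12) with distance 2.2361

The closest pair is (0, 11) and (-2, 12) with Euclidean distance 2.2361. For 5 points, brute-force pairwise comparison is shown above. For large n, the divide-and-conquer algorithm (sort by x, recurse on halves, check the dividing strip) achieves O(n log n).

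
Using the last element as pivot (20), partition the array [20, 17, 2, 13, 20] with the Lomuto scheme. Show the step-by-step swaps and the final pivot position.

Lomuto partition with pivot = 20:

Initial array: [20, 17, 2, 13, 20]

arr[0]=20 <= 20: swap with position 0, array becomes [20, 17, 2, 13, 20]
arr[1]=17 <= 20: swap with position 1, array becomes [20, 17, 2, 13, 20]
arr[2]=2 <= 20: swap with position 2, array becomes [20, 17, 2, 13, 20]
arr[3]=13 <= 20: swap with position 3, array becomes [20, 17, 2, 13, 20]

Place pivot at position 4: [20, 17, 2, 13, 20]
Pivot position: 4

After partitioning with pivot 20, the array becomes [20, 17, 2, 13, 20]. The pivot is placed at index 4. All elements to the left of the pivot are <= 20, and all elements to the right are > 20.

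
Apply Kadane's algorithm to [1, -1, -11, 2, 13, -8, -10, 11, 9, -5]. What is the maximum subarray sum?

Using Kadane's algorithm on [1, -1, -11, 2, 13, -8, -10, 11, 9, -5]:

Scanning through the array:
Position 1 (value -1): max_ending_here = 0, max_so_far = 1
Position 2 (value -11): max_ending_here = -11, max_so_far = 1
Position 3 (value 2): max_ending_here = 2, max_so_far = 2
Position 4 (value 13): max_ending_here = 15, max_so_far = 15
Position 5 (value -8): max_ending_here = 7, max_so_far = 15
Position 6 (value -10): max_ending_here = -3, max_so_far = 15
Position 7 (value 11): max_ending_here = 11, max_so_far = 15
Position 8 (value 9): max_ending_here = 20, max_so_far = 20
Position 9 (value -5): max_ending_here = 15, max_so_far = 20

Maximum subarray: [11, 9]
Maximum sum: 20

The maximum subarray is [11, 9] with sum 20. This subarray runs from index 7 to index 8.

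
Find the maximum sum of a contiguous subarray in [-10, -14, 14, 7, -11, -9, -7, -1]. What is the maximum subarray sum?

Using Kadane's algorithm on [-10, -14, 14, 7, -11, -9, -7, -1]:

Scanning through the array:
Position 1 (value -14): max_ending_here = -14, max_so_far = -10
Position 2 (value 14): max_ending_here = 14, max_so_far = 14
Position 3 (value 7): max_ending_here = 21, max_so_far = 21
Position 4 (value -11): max_ending_here = 10, max_so_far = 21
Position 5 (value -9): max_ending_here = 1, max_so_far = 21
Position 6 (value -7): max_ending_here = -6, max_so_far = 21
Position 7 (value -1): max_ending_here = -1, max_so_far = 21

Maximum subarray: [14, 7]
Maximum sum: 21

The maximum subarray is [14, 7] with sum 21. This subarray runs from index 2 to index 3.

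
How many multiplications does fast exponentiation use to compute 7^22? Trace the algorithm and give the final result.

Computing 7^22 by squaring (build up from 7^1; each line after the first costs one multiplication):

7^1 = 7
7^2 = (7^1)^2 = 7^2 = 49
7^4 = (7^2)^2 = 49^2 = 2401
7^5 = 7 * 7^4 = 7 * 2401 = 16807
7^10 = (7^5)^2 = 16807^2 = 282475249
7^11 = 7 * 7^10 = 7 * 282475249 = 1977326743
7^22 = (7^11)^2 = 1977326743^2 = 3909821048582988049

Result: 3909821048582988049
Multiplications needed: 6 (6 lines after 7^1)

7^22 = 3909821048582988049. Using exponentiation by squaring, this requires 6 multiplications. The key idea: if the exponent is even, square the half-power; if odd, multiply by the base once.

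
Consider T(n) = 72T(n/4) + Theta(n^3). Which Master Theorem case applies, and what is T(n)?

Master Theorem for T(n) = 72T(n/4) + O(n^3):

a = 72, b = 4, c = 3
log_b(a) = log_4(72) = 3.0850

Case 1: c = 3 < log_4(72) = 3.0850
T(n) = O(n^(log_4 72))

For T(n) = 72T(n/4) + O(n^3): log_4(72) = 3.0850. This is Case 1 of the Master Theorem (c < log_b(a), work dominated by leaves), giving O(n^(log_4 72)).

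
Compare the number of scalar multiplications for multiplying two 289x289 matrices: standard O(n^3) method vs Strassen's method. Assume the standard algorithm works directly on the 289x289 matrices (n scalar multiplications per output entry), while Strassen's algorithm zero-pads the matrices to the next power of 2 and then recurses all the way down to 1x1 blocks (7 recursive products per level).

Matrix multiplication for 289x289 matrices:

Strassen's algorithm requires power-of-2 dimensions. Pad 289x289 to 512x512 (next power of 2).

Standard algorithm: 289^3 = 24137569 multiplications
Strassen's algorithm: 7^(log2(512)) = 7^9 = 40353607 multiplications
Difference: 24137569 - 40353607 = -16216038 (Strassen uses MORE here due to padding overhead — for small or just-over-power-of-2 n, padding can outweigh the per-level savings)

Standard: 24137569 multiplications (289^3). Strassen: 40353607 multiplications (7^9, after padding to 512x512). Strassen reduces 8 recursive multiplications to 7 at each level.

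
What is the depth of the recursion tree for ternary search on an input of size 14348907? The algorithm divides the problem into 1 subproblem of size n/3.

For divide and conquer with division factor 3:

Problem sizes at each level:
Level 0: 14348907
Level 1: 4782969
Level 2: 1594323
Level 3: 531441
Level 4: 177147
Level 5: 59049
Level 6: 19683
Level 7: 6561
Level 8: 2187
Level 9: 729
Level 10: 243
Level 11: 81
Level 12: 27
Level 13: 9
Level 14: 3
Level 15: 1

The root is level 0 and the size-1 base case is level 15 (the tree spans levels 0 through 15, i.e. 16 levels counting the root), so the depth is the number of divisions: log_3(14348907) = 15

The recursion tree depth is log_3(14348907) = 15. At each level, the problem size is divided by 3, so it takes 15 divisions to reduce to a base case of size 1. The algorithm makes 1 recursive call at each level.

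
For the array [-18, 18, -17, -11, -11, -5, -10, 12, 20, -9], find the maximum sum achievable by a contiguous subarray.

Using Kadane's algorithm on [-18, 18, -17, -11, -11, -5, -10, 12, 20, -9]:

Scanning through the array:
Position 1 (value 18): max_ending_here = 18, max_so_far = 18
Position 2 (value -17): max_ending_here = 1, max_so_far = 18
Position 3 (value -11): max_ending_here = -10, max_so_far = 18
Position 4 (value -11): max_ending_here = -11, max_so_far = 18
Position 5 (value -5): max_ending_here = -5, max_so_far = 18
Position 6 (value -10): max_ending_here = -10, max_so_far = 18
Position 7 (value 12): max_ending_here = 12, max_so_far = 18
Position 8 (value 20): max_ending_here = 32, max_so_far = 32
Position 9 (value -9): max_ending_here = 23, max_so_far = 32

Maximum subarray: [12, 20]
Maximum sum: 32

The maximum subarray is [12, 20] with sum 32. This subarray runs from index 7 to index 8.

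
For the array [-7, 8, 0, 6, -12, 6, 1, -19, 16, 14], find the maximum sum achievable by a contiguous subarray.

Using Kadane's algorithm on [-7, 8, 0, 6, -12, 6, 1, -19, 16, 14]:

Scanning through the array:
Position 1 (value 8): max_ending_here = 8, max_so_far = 8
Position 2 (value 0): max_ending_here = 8, max_so_far = 8
Position 3 (value 6): max_ending_here = 14, max_so_far = 14
Position 4 (value -12): max_ending_here = 2, max_so_far = 14
Position 5 (value 6): max_ending_here = 8, max_so_far = 14
Position 6 (value 1): max_ending_here = 9, max_so_far = 14
Position 7 (value -19): max_ending_here = -10, max_so_far = 14
Position 8 (value 16): max_ending_here = 16, max_so_far = 16
Position 9 (value 14): max_ending_here = 30, max_so_far = 30

Maximum subarray: [16, 14]
Maximum sum: 30

The maximum subarray is [16, 14] with sum 30. This subarray runs from index 8 to index 9.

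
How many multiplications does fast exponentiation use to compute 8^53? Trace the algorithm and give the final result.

Computing 8^53 by squaring (build up from 8^1; each line after the first costs one multiplication):

8^1 = 8
8^2 = (8^1)^2 = 8^2 = 64
8^3 = 8 * 8^2 = 8 * 64 = 512
8^6 = (8^3)^2 = 512^2 = 262144
8^12 = (8^6)^2 = 262144^2 = 68719476736
8^13 = 8 * 8^12 = 8 * 68719476736 = 549755813888
8^26 = (8^13)^2 = 549755813888^2 = 302231454903657293676544
8^52 = (8^26)^2 = 302231454903657293676544^2 = 91343852333181432387730302044767688728495783936
8^53 = 8 * 8^52 = 8 * 91343852333181432387730302044767688728495783936 = 730750818665451459101842416358141509827966271488

Result: 730750818665451459101842416358141509827966271488
Multiplications needed: 8 (8 lines after 8^1)

8^53 = 730750818665451459101842416358141509827966271488. Using exponentiation by squaring, this requires 8 multiplications. The key idea: if the exponent is even, square the half-power; if odd, multiply by the base once.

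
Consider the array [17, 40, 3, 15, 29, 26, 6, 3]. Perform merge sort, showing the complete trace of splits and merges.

Merge sort trace:

Split: [17, 40, 3, 15, 29, 26, 6, 3] -> [17, 40, 3, 15] and [29, 26, 6, 3]
  Split: [17, 40, 3, 15] -> [17, 40] and [3, 15]
    Split: [17, 40] -> [17] and [40]
    Merge: [17] + [40] -> [17, 40]
    Split: [3, 15] -> [3] and [15]
    Merge: [3] + [15] -> [3, 15]
  Merge: [17, 40] + [3, 15] -> [3, 15, 17, 40]
  Split: [29, 26, 6, 3] -> [29, 26] and [6, 3]
    Split: [29, 26] -> [29] and [26]
    Merge: [29] + [26] -> [26, 29]
    Split: [6, 3] -> [6] and [3]
    Merge: [6] + [3] -> [3, 6]
  Merge: [26, 29] + [3, 6] -> [3, 6, 26, 29]
Merge: [3, 15, 17, 40] + [3, 6, 26, 29] -> [3, 3, 6, 15, 17, 26, 29, 40]

Final sorted array: [3, 3, 6, 15, 17, 26, 29, 40]

The merge sort proceeds by recursively splitting the array and merging sorted halves.
After all merges, the sorted array is [3, 3, 6, 15, 17, 26, 29, 40].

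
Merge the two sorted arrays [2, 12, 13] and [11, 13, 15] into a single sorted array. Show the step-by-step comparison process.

Merging process:

Compare 2 vs 11: take 2 from left. Merged: [2]
Compare 12 vs 11: take 11 from right. Merged: [2, 11]
Compare 12 vs 13: take 12 from left. Merged: [2, 11, 12]
Compare 13 vs 13: take 13 from left. Merged: [2, 11, 12, 13]
Append remaining from right: [13, 15]. Merged: [2, 11, 12, 13, 13, 15]

Final merged array: [2, 11, 12, 13, 13, 15]
Total comparisons: 4

The merged array is [2, 11, 12, 13, 13, 15], requiring 4 comparisons. The merge step runs in O(n) time where n is the total number of elements.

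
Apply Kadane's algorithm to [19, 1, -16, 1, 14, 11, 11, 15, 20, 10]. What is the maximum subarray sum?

Using Kadane's algorithm on [19, 1, -16, 1, 14, 11, 11, 15, 20, 10]:

Scanning through the array:
Position 1 (value 1): max_ending_here = 20, max_so_far = 20
Position 2 (value -16): max_ending_here = 4, max_so_far = 20
Position 3 (value 1): max_ending_here = 5, max_so_far = 20
Position 4 (value 14): max_ending_here = 19, max_so_far = 20
Position 5 (value 11): max_ending_here = 30, max_so_far = 30
Position 6 (value 11): max_ending_here = 41, max_so_far = 41
Position 7 (value 15): max_ending_here = 56, max_so_far = 56
Position 8 (value 20): max_ending_here = 76, max_so_far = 76
Position 9 (value 10): max_ending_here = 86, max_so_far = 86

Maximum subarray: [19, 1, -16, 1, 14, 11, 11, 15, 20, 10]
Maximum sum: 86

The maximum subarray is [19, 1, -16, 1, 14, 11, 11, 15, 20, 10] with sum 86. This subarray runs from index 0 to index 9.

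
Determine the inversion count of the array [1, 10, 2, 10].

Finding inversions in [1, 10, 2, 10]:

(1, 2): arr[1]=10 > arr[2]=2

Total inversions: 1

The array has 1 inversion(s): (1,2). Each pair (i,j) satisfies i < j and arr[i] > arr[j].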